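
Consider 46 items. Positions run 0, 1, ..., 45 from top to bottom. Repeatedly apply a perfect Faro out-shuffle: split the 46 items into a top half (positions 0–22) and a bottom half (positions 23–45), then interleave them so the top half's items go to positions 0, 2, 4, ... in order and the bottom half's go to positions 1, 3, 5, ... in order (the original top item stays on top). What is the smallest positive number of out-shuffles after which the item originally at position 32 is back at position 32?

12

Follow position 32 under repeated out-shuffles:
32 → 19 → 38 → 31 → 17 → 34 → 23 → 1 → 2 → 4 → 8 → 16 → 32
It first returns after 12 out-shuffles.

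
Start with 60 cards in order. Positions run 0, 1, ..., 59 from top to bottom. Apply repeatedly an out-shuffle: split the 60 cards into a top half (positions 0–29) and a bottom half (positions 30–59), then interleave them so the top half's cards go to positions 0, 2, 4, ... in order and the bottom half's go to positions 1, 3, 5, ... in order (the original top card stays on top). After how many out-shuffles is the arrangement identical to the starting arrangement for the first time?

The out-shuffle permutes the 60 positions with cycle lengths [1, 1, 58].
Every card is home exactly when every cycle has completed a whole number of laps, i.e. after lcm(1, 58) = 58 out-shuffles.

58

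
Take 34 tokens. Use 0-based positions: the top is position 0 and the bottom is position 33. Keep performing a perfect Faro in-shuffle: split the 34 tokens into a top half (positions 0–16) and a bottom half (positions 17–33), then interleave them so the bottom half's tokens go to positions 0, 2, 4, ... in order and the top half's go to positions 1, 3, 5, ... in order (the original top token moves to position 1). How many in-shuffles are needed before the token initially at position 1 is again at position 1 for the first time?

Follow position 1 under repeated in-shuffles:
1 → 3 → 7 → 15 → 31 → 28 → 22 → 10 → 21 → 8 → 17 → 0 → 1
It first returns after 12 in-shuffles.

12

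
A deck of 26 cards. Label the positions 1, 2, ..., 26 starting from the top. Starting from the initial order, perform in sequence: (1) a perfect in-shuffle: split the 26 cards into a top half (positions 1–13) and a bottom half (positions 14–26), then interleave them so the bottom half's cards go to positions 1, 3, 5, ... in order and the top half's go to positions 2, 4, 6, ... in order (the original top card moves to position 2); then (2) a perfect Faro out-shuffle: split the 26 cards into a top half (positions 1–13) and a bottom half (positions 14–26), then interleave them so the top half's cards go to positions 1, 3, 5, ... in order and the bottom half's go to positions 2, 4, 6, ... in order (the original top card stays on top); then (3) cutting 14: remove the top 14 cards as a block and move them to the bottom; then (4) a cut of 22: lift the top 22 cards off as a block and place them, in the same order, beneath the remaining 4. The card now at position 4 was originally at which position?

10

Undo the operations in reverse order, starting from position 4:
  undo op 4 (cut 22): 4 ← 26
  undo op 3 (cut 14): 26 ← 14
  undo op 2 (out-shuffle, from bottom half): 14 ← 20
  undo op 1 (in-shuffle, from top half): 20 ← 10
So the card at position 4 came from original position 10.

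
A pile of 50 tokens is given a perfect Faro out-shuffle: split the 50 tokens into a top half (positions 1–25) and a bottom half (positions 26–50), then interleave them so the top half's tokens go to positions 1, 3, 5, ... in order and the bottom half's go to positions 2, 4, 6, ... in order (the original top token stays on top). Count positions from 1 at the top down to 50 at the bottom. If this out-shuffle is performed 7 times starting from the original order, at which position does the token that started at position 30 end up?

38

Track the token's position through each out-shuffle:
30 → 10 → 19 → 37 → 24 → 47 → 44 → 38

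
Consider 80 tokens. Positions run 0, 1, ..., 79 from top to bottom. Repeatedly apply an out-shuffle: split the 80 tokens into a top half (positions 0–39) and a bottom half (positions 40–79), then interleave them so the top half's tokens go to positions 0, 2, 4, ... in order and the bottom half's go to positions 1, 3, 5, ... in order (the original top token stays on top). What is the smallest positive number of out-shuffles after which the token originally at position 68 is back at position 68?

Follow position 68 under repeated out-shuffles:
68 → 57 → 35 → 70 → 61 → 43 → 7 → 14 → ... → 68 (length 39)
It first returns after 39 out-shuffles.

39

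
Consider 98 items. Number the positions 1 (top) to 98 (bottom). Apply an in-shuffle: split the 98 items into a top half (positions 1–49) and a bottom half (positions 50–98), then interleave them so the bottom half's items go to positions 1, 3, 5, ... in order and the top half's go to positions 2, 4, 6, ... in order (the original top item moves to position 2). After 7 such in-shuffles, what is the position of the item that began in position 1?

Track the item's position through each in-shuffle:
1 → 2 → 4 → 8 → 16 → 32 → 64 → 29

29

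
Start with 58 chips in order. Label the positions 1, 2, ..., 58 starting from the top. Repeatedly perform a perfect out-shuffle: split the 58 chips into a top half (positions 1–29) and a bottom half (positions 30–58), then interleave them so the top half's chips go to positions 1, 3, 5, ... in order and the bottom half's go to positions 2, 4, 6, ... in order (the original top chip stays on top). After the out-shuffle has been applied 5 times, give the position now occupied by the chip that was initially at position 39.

20

Track the chip's position through each out-shuffle:
39 → 20 → 39 → 20 → 39 → 20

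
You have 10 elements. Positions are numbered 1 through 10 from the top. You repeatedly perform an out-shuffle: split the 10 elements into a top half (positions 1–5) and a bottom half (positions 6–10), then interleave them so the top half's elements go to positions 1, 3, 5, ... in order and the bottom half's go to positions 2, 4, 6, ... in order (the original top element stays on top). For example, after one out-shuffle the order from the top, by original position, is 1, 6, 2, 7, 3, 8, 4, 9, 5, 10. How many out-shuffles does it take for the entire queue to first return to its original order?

6

The out-shuffle permutes the 10 positions with cycle lengths [1, 1, 2, 6].
Every element is home exactly when every cycle has completed a whole number of laps, i.e. after lcm(1, 2, 6) = 6 out-shuffles.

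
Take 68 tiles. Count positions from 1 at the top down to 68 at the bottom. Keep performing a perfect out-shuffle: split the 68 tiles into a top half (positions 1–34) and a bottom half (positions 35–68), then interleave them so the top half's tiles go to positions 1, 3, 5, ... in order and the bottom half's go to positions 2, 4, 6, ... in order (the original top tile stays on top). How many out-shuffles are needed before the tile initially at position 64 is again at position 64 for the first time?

Follow position 64 under repeated out-shuffles:
64 → 60 → 52 → 36 → 4 → 7 → 13 → 25 → ... → 64 (length 66)
It first returns after 66 out-shuffles.

66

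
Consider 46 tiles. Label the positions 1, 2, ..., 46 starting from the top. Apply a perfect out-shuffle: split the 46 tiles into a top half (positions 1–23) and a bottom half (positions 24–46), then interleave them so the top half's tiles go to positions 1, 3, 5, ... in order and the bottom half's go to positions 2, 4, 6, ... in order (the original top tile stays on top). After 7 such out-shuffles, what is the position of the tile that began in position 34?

40

Track the tile's position through each out-shuffle:
34 → 22 → 43 → 40 → 34 → 22 → 43 → 40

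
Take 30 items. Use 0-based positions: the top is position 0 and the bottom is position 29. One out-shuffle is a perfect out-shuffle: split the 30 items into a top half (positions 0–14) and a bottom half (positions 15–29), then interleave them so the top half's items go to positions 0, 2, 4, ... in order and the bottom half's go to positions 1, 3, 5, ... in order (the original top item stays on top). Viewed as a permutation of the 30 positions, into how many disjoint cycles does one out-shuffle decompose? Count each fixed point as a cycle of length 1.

3

Trace each unvisited position around until it returns:
(0) (1 2 4 8 16 3 ... len 28) (29)
3 cycles in total.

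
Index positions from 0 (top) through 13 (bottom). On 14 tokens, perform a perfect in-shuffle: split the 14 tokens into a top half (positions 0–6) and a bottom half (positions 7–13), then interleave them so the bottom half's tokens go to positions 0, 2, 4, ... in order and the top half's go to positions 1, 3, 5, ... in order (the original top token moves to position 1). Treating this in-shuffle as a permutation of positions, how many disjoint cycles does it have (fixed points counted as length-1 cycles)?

4

Trace each unvisited position around until it returns:
(0 1 3 7) (2 5 11 8) (4 9) (6 13 12 10)
4 cycles in total.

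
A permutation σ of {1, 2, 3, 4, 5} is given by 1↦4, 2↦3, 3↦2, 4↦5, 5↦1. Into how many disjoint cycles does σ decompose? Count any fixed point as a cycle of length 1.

2

Cycle decomposition: (1 4 5) (2 3).
2 cycles.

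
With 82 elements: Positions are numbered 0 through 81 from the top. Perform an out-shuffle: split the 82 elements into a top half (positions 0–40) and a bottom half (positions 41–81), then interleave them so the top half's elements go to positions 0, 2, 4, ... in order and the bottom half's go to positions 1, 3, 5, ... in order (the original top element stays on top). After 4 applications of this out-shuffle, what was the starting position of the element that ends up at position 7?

46

Work backwards from position 7, undoing one out-shuffle at a time:
7 ← 44 ← 22 ← 11 ← 46
So the element now at position 7 started at position 46.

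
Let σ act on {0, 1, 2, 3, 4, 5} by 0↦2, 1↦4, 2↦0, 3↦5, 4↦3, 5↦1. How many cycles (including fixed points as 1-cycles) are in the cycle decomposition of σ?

Cycle decomposition: (0 2) (1 4 3 5).
2 cycles.

2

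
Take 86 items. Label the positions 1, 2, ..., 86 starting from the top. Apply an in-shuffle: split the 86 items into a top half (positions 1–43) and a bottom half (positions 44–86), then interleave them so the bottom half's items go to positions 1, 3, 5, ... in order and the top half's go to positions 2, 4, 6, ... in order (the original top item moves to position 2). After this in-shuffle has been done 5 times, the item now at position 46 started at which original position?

83

Work backwards from position 46, undoing one in-shuffle at a time:
46 ← 23 ← 55 ← 71 ← 79 ← 83
So the item now at position 46 started at position 83.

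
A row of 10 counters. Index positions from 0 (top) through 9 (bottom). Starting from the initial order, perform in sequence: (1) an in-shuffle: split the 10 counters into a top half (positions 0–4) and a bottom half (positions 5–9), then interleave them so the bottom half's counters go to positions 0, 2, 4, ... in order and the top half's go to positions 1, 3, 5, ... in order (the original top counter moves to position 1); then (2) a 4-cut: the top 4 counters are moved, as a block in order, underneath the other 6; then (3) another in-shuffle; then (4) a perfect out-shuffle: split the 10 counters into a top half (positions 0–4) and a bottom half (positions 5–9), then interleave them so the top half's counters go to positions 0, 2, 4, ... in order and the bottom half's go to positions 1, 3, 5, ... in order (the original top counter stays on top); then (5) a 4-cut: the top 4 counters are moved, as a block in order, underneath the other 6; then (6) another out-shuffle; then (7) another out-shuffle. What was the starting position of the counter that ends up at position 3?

Undo the operations in reverse order, starting from position 3:
  undo op 7 (out-shuffle, from bottom half): 3 ← 6
  undo op 6 (out-shuffle, from top half): 6 ← 3
  undo op 5 (cut 4): 3 ← 7
  undo op 4 (out-shuffle, from bottom half): 7 ← 8
  undo op 3 (in-shuffle, from bottom half): 8 ← 9
  undo op 2 (cut 4): 9 ← 3
  undo op 1 (in-shuffle, from top half): 3 ← 1
So the counter at position 3 came from original position 1.

1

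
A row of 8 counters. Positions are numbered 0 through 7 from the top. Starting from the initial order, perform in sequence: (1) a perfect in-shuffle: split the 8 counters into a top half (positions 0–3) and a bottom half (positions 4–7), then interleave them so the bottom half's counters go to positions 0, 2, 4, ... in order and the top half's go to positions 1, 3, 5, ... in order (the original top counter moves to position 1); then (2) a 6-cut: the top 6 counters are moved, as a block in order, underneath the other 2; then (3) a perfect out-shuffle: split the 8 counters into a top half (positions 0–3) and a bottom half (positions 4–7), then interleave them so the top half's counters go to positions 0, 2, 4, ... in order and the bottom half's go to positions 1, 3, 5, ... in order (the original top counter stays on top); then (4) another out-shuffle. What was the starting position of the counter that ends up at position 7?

Undo the operations in reverse order, starting from position 7:
  undo op 4 (out-shuffle, from bottom half): 7 ← 7
  undo op 3 (out-shuffle, from bottom half): 7 ← 7
  undo op 2 (cut 6): 7 ← 5
  undo op 1 (in-shuffle, from top half): 5 ← 2
So the counter at position 7 came from original position 2.

2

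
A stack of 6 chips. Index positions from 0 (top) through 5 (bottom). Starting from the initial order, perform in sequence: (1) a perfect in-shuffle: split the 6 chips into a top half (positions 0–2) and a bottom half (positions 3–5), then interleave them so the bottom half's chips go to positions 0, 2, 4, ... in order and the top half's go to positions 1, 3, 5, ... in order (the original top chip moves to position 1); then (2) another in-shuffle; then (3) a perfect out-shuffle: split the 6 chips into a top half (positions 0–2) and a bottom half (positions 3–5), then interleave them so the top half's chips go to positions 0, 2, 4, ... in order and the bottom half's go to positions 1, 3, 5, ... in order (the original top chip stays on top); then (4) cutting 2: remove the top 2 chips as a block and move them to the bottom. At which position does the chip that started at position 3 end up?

Track the chip from position 3 forward through each operation:
  after op 1 (in-shuffle): 3 → 0
  after op 2 (in-shuffle): 0 → 1
  after op 3 (out-shuffle): 1 → 2
  after op 4 (cut 2): 2 → 0

0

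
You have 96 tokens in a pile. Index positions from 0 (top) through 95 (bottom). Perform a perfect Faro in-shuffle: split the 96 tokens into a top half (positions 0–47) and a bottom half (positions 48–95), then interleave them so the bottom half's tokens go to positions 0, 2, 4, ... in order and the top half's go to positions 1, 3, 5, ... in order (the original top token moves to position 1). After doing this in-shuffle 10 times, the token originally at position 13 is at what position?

Track the token's position through each in-shuffle:
13 → 27 → 55 → 14 → 29 → 59 → 22 → 45 → 91 → 86 → 76

76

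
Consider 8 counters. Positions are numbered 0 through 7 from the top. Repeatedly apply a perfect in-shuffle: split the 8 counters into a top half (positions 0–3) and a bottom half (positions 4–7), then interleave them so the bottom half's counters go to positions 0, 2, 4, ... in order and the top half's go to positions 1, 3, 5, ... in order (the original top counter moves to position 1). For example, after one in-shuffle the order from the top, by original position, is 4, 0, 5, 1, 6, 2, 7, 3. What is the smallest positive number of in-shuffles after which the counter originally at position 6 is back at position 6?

Follow position 6 under repeated in-shuffles:
6 → 4 → 0 → 1 → 3 → 7 → 6
It first returns after 6 in-shuffles.

6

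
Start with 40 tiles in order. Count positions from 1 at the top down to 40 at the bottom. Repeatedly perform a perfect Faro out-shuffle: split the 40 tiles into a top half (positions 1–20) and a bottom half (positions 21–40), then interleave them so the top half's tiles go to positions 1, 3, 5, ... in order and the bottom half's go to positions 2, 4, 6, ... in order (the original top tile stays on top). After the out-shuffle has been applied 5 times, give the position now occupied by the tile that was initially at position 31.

25

Track the tile's position through each out-shuffle:
31 → 22 → 4 → 7 → 13 → 25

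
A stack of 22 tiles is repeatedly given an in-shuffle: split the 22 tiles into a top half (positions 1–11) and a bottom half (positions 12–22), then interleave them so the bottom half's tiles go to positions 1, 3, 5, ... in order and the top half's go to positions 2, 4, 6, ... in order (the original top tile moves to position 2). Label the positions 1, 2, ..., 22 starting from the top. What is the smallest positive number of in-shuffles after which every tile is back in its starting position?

11

The in-shuffle permutes the 22 positions with cycle lengths [11, 11].
Every tile is home exactly when every cycle has completed a whole number of laps, i.e. after lcm(11) = 11 in-shuffles.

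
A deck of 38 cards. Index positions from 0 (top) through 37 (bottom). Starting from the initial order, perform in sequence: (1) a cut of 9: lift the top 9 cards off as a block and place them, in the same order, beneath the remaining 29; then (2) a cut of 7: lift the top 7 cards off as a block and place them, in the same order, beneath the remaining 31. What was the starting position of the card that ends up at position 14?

Undo the operations in reverse order, starting from position 14:
  undo op 2 (cut 7): 14 ← 21
  undo op 1 (cut 9): 21 ← 30
So the card at position 14 came from original position 30.

30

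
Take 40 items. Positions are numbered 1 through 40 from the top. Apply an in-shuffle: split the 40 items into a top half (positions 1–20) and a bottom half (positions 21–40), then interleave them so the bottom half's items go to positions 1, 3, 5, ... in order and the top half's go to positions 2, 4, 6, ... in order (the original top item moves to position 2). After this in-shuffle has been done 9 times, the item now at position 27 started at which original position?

Work backwards from position 27, undoing one in-shuffle at a time:
27 ← 34 ← 17 ← 29 ← 35 ← 38 ← 19 ← 30 ← 15 ← 28
So the item now at position 27 started at position 28.

28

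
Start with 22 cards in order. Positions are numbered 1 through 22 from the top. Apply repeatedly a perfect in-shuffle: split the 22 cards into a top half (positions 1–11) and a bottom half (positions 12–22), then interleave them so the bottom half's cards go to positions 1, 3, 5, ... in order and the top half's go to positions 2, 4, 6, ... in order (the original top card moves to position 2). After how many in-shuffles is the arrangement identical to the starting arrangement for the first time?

11

The in-shuffle permutes the 22 positions with cycle lengths [11, 11].
Every card is home exactly when every cycle has completed a whole number of laps, i.e. after lcm(11) = 11 in-shuffles.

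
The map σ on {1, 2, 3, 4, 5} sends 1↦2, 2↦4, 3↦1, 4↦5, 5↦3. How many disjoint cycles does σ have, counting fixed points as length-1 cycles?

Cycle decomposition: (1 2 4 5 3).
1 cycle.

1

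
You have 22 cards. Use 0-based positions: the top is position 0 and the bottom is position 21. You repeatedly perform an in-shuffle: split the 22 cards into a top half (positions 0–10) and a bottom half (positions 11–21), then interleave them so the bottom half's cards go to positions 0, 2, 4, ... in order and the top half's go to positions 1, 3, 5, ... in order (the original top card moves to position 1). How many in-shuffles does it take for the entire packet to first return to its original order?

The in-shuffle permutes the 22 positions with cycle lengths [11, 11].
Every card is home exactly when every cycle has completed a whole number of laps, i.e. after lcm(11) = 11 in-shuffles.

11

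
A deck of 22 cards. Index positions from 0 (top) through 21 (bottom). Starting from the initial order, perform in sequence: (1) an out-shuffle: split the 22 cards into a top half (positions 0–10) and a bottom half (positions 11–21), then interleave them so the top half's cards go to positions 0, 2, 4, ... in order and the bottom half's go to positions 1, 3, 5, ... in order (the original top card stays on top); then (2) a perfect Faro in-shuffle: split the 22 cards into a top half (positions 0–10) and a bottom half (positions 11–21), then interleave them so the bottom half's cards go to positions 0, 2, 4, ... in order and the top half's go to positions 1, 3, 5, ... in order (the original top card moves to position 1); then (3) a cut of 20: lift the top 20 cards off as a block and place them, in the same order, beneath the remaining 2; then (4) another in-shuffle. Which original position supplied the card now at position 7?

0

Undo the operations in reverse order, starting from position 7:
  undo op 4 (in-shuffle, from top half): 7 ← 3
  undo op 3 (cut 20): 3 ← 1
  undo op 2 (in-shuffle, from top half): 1 ← 0
  undo op 1 (out-shuffle, from top half): 0 ← 0
So the card at position 7 came from original position 0.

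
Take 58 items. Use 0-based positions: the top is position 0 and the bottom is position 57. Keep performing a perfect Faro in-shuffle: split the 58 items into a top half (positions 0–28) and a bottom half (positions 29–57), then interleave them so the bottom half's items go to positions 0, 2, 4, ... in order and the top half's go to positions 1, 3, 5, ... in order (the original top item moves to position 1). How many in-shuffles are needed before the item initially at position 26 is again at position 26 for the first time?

Follow position 26 under repeated in-shuffles:
26 → 53 → 48 → 38 → 18 → 37 → 16 → 33 → ... → 26 (length 58)
It first returns after 58 in-shuffles.

58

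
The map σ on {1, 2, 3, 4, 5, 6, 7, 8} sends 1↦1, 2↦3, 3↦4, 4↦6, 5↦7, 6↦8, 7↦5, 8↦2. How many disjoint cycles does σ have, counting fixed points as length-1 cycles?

3

Cycle decomposition: (1) (2 3 4 6 8) (5 7).
3 cycles.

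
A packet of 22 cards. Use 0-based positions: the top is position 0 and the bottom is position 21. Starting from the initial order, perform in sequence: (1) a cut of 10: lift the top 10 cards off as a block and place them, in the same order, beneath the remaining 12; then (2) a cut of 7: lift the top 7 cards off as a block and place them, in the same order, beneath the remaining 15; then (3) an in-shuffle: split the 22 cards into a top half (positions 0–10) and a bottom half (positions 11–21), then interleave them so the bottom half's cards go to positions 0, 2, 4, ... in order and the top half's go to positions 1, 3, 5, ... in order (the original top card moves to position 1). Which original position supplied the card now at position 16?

14

Undo the operations in reverse order, starting from position 16:
  undo op 3 (in-shuffle, from bottom half): 16 ← 19
  undo op 2 (cut 7): 19 ← 4
  undo op 1 (cut 10): 4 ← 14
So the card at position 16 came from original position 14.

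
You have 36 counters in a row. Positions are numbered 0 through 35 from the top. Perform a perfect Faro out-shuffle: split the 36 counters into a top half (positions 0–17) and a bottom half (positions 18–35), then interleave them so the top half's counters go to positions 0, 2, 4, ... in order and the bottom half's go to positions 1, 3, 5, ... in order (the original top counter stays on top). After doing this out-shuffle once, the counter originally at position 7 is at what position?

Track the counter's position through each out-shuffle:
7 → 14

14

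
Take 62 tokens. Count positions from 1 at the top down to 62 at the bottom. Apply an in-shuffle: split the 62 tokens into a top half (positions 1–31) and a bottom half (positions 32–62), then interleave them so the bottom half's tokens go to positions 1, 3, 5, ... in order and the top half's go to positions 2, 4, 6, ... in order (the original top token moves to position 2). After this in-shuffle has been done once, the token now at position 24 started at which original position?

12

Work backwards from position 24, undoing one in-shuffle at a time:
24 ← 12
So the token now at position 24 started at position 12.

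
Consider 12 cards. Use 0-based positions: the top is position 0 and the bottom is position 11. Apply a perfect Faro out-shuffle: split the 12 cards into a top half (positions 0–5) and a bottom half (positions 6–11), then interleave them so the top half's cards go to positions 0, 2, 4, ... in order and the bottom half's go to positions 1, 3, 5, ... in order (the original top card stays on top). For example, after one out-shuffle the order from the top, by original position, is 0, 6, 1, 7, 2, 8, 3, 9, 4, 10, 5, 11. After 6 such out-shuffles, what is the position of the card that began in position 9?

Track the card's position through each out-shuffle:
9 → 7 → 3 → 6 → 1 → 2 → 4

4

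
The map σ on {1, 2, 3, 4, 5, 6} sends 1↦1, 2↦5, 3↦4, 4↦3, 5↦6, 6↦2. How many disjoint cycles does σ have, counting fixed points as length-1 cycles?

3

Cycle decomposition: (1) (2 5 6) (3 4).
3 cycles.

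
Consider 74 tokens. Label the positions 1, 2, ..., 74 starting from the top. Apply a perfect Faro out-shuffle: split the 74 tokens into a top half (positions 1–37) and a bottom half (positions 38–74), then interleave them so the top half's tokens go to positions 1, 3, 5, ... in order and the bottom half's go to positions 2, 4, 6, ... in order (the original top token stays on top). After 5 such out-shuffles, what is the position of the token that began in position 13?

Track the token's position through each out-shuffle:
13 → 25 → 49 → 24 → 47 → 20

20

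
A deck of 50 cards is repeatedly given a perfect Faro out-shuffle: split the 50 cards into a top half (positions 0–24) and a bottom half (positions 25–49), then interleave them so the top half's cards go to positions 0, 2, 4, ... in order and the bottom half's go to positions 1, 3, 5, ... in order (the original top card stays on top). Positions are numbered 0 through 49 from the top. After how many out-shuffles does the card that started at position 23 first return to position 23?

Follow position 23 under repeated out-shuffles:
23 → 46 → 43 → 37 → 25 → 1 → 2 → 4 → ... → 23 (length 21)
It first returns after 21 out-shuffles.

21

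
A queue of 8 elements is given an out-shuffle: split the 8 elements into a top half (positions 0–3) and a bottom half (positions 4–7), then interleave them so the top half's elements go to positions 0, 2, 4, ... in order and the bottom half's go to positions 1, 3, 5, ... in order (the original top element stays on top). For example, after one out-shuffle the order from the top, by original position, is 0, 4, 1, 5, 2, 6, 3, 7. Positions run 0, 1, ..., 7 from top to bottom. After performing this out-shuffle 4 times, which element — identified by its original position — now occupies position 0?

Work backwards from position 0, undoing one out-shuffle at a time:
0 ← 0 ← 0 ← 0 ← 0
So the element now at position 0 started at position 0.

0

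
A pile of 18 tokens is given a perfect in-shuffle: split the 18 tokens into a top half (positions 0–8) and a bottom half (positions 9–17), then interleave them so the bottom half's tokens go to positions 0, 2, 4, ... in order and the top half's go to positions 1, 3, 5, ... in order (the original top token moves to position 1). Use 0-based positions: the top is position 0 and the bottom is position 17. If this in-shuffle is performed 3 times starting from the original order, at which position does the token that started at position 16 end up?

2

Track the token's position through each in-shuffle:
16 → 14 → 10 → 2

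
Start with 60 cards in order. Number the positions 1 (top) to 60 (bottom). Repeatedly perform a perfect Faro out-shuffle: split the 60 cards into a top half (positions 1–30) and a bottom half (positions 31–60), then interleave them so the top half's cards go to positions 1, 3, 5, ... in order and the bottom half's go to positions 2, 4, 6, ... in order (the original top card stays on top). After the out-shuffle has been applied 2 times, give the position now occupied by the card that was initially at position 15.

Track the card's position through each out-shuffle:
15 → 29 → 57

57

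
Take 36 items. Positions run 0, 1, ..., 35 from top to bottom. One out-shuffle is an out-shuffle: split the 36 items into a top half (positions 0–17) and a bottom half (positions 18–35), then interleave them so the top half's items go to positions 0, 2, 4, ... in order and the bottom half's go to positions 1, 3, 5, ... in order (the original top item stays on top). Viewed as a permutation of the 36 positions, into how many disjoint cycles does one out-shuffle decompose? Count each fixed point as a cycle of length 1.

Trace each unvisited position around until it returns:
(0) (1 2 4 8 16 32 ... len 12) (3 6 12 24 13 26 ... len 12) (5 10 20) (7 14 28 21) (15 30 25) (35)
7 cycles in total.

7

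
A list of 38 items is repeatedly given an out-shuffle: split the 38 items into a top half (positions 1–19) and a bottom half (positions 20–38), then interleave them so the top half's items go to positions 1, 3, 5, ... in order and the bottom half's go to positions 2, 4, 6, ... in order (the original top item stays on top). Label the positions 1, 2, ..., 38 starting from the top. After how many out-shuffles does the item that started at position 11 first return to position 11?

36

Follow position 11 under repeated out-shuffles:
11 → 21 → 4 → 7 → 13 → 25 → 12 → 23 → ... → 11 (length 36)
It first returns after 36 out-shuffles.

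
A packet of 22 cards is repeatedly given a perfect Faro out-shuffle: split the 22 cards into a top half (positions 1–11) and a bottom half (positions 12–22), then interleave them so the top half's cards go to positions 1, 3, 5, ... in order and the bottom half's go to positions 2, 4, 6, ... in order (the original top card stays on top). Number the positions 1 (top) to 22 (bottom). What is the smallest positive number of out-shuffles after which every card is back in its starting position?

6

The out-shuffle permutes the 22 positions with cycle lengths [1, 1, 2, 3, 3, 6, 6].
Every card is home exactly when every cycle has completed a whole number of laps, i.e. after lcm(1, 2, 3, 6) = 6 out-shuffles.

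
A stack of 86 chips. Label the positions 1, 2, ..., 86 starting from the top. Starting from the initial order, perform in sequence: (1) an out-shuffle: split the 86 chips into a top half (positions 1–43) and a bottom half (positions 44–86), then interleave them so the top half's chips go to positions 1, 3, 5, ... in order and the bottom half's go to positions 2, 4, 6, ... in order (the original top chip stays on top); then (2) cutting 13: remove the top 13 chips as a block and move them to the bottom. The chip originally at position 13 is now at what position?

12

Track the chip from position 13 forward through each operation:
  after op 1 (out-shuffle): 13 → 25
  after op 2 (cut 13): 25 → 12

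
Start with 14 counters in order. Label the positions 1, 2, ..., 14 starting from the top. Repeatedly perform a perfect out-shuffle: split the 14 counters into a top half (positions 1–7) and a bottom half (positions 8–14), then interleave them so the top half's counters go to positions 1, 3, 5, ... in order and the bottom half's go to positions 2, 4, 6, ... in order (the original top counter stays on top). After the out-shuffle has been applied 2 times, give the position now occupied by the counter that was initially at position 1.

1

Position 1 is a fixed point of every out-shuffle, so the counter never moves.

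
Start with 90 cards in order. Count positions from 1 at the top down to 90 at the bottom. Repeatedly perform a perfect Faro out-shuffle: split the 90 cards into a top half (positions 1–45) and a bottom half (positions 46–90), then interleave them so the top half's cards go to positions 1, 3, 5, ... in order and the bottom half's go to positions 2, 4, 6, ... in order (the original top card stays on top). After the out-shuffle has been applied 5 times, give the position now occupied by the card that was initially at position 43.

10

Track the card's position through each out-shuffle:
43 → 85 → 80 → 70 → 50 → 10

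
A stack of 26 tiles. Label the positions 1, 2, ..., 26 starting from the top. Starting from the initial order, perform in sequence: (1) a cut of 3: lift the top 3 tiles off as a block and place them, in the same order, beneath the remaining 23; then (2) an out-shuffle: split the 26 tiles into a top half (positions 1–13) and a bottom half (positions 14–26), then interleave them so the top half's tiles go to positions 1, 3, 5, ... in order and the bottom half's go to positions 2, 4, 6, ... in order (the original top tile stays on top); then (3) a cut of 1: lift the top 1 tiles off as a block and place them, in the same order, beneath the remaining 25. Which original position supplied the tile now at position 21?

1

Undo the operations in reverse order, starting from position 21:
  undo op 3 (cut 1): 21 ← 22
  undo op 2 (out-shuffle, from bottom half): 22 ← 24
  undo op 1 (cut 3): 24 ← 1
So the tile at position 21 came from original position 1.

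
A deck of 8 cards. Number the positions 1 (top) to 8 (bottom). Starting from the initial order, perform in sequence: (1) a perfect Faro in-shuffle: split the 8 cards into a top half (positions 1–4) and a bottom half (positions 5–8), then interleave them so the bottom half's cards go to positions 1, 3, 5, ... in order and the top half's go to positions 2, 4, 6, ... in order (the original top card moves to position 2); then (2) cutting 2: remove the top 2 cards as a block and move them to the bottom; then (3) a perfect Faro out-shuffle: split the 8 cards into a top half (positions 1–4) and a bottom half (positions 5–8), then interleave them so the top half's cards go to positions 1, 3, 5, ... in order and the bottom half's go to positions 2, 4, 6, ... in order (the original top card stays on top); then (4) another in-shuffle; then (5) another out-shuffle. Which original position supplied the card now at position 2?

Undo the operations in reverse order, starting from position 2:
  undo op 5 (out-shuffle, from bottom half): 2 ← 5
  undo op 4 (in-shuffle, from bottom half): 5 ← 7
  undo op 3 (out-shuffle, from top half): 7 ← 4
  undo op 2 (cut 2): 4 ← 6
  undo op 1 (in-shuffle, from top half): 6 ← 3
So the card at position 2 came from original position 3.

3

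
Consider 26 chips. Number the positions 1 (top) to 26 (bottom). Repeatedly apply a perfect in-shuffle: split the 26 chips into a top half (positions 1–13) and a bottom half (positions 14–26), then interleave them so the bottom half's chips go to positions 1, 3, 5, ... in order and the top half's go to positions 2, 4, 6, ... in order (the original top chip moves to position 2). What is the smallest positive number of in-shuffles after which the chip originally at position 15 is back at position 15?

Follow position 15 under repeated in-shuffles:
15 → 3 → 6 → 12 → 24 → 21 → 15
It first returns after 6 in-shuffles.

6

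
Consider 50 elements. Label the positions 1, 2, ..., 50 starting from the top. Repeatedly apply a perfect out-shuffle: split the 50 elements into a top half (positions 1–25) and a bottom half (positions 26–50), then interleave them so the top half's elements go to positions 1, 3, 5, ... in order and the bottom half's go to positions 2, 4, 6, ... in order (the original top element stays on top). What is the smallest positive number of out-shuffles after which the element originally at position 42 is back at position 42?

21

Follow position 42 under repeated out-shuffles:
42 → 34 → 18 → 35 → 20 → 39 → 28 → 6 → ... → 42 (length 21)
It first returns after 21 out-shuffles.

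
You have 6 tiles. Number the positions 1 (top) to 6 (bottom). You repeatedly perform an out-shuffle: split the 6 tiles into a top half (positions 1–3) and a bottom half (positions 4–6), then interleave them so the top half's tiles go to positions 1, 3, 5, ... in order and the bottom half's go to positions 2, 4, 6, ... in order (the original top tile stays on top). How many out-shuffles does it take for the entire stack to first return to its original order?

4

The out-shuffle permutes the 6 positions with cycle lengths [1, 1, 4].
Every tile is home exactly when every cycle has completed a whole number of laps, i.e. after lcm(1, 4) = 4 out-shuffles.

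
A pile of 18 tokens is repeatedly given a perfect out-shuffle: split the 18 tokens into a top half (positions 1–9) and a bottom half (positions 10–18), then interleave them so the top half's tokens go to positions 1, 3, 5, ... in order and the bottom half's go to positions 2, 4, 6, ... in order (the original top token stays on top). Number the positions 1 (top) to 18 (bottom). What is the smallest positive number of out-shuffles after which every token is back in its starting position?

The out-shuffle permutes the 18 positions with cycle lengths [1, 1, 8, 8].
Every token is home exactly when every cycle has completed a whole number of laps, i.e. after lcm(1, 8) = 8 out-shuffles.

8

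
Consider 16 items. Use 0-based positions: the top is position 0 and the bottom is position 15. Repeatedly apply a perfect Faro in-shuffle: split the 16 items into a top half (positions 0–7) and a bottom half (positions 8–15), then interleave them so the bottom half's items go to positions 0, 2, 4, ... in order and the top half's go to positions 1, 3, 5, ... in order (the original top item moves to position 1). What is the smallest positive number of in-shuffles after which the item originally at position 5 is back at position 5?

8

Follow position 5 under repeated in-shuffles:
5 → 11 → 6 → 13 → 10 → 4 → 9 → 2 → 5
It first returns after 8 in-shuffles.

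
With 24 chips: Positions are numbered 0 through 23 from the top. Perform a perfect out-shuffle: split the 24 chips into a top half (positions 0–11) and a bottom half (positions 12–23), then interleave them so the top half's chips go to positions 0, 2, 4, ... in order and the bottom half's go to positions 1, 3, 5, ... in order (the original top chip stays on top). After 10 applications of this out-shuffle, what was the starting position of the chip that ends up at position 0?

0

Work backwards from position 0, undoing one out-shuffle at a time:
0 ← 0 ← 0 ← 0 ← 0 ← 0 ← 0 ← 0 ← 0 ← 0 ← 0
So the chip now at position 0 started at position 0.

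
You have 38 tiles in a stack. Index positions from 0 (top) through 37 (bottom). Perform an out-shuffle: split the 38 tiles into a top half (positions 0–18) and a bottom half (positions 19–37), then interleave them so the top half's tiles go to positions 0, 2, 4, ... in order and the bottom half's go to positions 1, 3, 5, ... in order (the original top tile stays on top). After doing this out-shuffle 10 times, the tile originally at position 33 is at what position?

Track the tile's position through each out-shuffle:
33 → 29 → 21 → 5 → 10 → 20 → 3 → 6 → 12 → 24 → 11

11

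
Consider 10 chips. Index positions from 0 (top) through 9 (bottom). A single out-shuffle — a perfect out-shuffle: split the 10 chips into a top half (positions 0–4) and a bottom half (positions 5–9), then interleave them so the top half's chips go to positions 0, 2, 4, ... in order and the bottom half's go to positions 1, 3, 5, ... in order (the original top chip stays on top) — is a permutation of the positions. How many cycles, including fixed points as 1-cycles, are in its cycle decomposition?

Trace each unvisited position around until it returns:
(0) (1 2 4 8 7 5) (3 6) (9)
4 cycles in total.

4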